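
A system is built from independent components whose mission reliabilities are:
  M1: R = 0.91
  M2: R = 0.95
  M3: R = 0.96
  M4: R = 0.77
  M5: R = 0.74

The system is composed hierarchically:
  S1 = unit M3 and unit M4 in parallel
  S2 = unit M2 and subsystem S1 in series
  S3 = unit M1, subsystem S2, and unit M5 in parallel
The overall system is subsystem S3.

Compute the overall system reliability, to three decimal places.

0.999

Parallel (M3 and M4): 1 − (1 − 0.96000)(1 − 0.77000) = 0.99080
Series (M2 and [0.99080]): 0.95000 × 0.99080 = 0.94126
Parallel (M1, [0.94126], and M5): 1 − (1 − 0.91000)(1 − 0.94126)(1 − 0.74000) = 0.999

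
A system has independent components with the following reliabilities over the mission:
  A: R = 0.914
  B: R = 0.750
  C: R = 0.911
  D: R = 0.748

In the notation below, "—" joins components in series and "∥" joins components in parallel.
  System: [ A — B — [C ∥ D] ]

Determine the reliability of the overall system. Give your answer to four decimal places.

0.6701

Parallel (C and D): 1 − (1 − 0.911000)(1 − 0.748000) = 0.977572
Series (A, B, and [0.977572]): 0.914000 × 0.750000 × 0.977572 = 0.6701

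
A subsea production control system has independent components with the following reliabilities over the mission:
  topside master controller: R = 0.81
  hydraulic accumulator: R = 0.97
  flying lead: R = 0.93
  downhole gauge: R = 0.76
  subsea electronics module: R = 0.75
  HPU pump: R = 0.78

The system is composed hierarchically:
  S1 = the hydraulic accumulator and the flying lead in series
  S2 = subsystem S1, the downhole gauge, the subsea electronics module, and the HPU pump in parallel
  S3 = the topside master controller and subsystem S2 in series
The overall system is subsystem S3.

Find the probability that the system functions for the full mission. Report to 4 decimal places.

Series (hydraulic accumulator and flying lead): 0.970000 × 0.930000 = 0.902100
Parallel ([0.902100], downhole gauge, subsea electronics module, and HPU pump): 1 − (1 − 0.902100)(1 − 0.760000)(1 − 0.750000)(1 − 0.780000) = 0.998708
Series (topside master controller and [0.998708]): 0.810000 × 0.998708 = 0.8090

0.8090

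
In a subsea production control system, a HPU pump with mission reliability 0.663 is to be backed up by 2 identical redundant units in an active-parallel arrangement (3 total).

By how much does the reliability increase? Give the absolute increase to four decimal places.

R_before = 0.663
R_after = 1 − (1 − 0.663)^3 = 0.9617
ΔR = 0.9617 − 0.663 = 0.2987

0.2987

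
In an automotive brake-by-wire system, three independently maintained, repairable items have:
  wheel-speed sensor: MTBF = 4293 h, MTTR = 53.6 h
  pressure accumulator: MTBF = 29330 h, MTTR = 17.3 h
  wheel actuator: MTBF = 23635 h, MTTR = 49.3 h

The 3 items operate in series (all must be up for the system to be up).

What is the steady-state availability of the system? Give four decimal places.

0.9850

A(wheel-speed sensor) = MTBF/(MTBF+MTTR) = 4293/(4293+53.6) = 0.987669
A(pressure accumulator) = MTBF/(MTBF+MTTR) = 29330/(29330+17.3) = 0.999411
A(wheel actuator) = MTBF/(MTBF+MTTR) = 23635/(23635+49.3) = 0.997918
Series availability: 0.987669 × 0.999411 × 0.997918 = 0.9850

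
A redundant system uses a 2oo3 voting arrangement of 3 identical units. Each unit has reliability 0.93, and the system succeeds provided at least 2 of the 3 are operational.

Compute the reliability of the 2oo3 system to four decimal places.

0.9860

R = Σ_{i=2}^{3} C(3,i) p^i (1−p)^{3−i} with p = 0.93
C(3,2)·0.93^2·0.07^1 = 0.181629
C(3,3)·0.93^3·0.07^0 = 0.804357
Sum = 0.9860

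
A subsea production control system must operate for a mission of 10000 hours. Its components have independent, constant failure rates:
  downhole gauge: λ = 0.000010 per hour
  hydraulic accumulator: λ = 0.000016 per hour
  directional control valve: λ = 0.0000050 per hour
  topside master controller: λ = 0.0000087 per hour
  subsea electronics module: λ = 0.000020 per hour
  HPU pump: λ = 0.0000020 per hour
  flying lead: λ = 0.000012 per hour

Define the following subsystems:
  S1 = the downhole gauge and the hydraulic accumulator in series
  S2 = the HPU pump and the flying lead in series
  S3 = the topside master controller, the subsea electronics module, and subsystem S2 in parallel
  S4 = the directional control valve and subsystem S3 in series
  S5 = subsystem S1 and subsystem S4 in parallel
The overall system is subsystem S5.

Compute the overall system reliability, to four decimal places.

0.9884

R(downhole gauge) = exp(−0.000010 × 10000) = 0.904837
R(hydraulic accumulator) = exp(−0.000016 × 10000) = 0.852144
R(directional control valve) = exp(−0.0000050 × 10000) = 0.951229
R(topside master controller) = exp(−0.0000087 × 10000) = 0.916677
R(subsea electronics module) = exp(−0.000020 × 10000) = 0.818731
R(HPU pump) = exp(−0.0000020 × 10000) = 0.980199
R(flying lead) = exp(−0.000012 × 10000) = 0.886920
Series (downhole gauge and hydraulic accumulator): 0.904837 × 0.852144 = 0.771051
Series (HPU pump and flying lead): 0.980199 × 0.886920 = 0.869358
Parallel (topside master controller, subsea electronics module, and [0.869358]): 1 − (1 − 0.916677)(1 − 0.818731)(1 − 0.869358) = 0.998027
Series (directional control valve and [0.998027]): 0.951229 × 0.998027 = 0.949352
Parallel ([0.771051] and [0.949352]): 1 − (1 − 0.771051)(1 − 0.949352) = 0.9884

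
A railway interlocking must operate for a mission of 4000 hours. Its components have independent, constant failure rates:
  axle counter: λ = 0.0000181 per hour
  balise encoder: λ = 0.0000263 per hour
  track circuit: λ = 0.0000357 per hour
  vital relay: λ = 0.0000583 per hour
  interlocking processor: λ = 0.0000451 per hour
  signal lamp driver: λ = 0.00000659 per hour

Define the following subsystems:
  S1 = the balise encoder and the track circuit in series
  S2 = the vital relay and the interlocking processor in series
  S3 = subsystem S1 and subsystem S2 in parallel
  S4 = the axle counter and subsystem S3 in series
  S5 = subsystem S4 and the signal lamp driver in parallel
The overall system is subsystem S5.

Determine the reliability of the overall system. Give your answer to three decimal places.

0.996

R(axle counter) = exp(−0.0000181 × 4000) = 0.93016
R(balise encoder) = exp(−0.0000263 × 4000) = 0.90014
R(track circuit) = exp(−0.0000357 × 4000) = 0.86693
R(vital relay) = exp(−0.0000583 × 4000) = 0.79200
R(interlocking processor) = exp(−0.0000451 × 4000) = 0.83494
R(signal lamp driver) = exp(−0.00000659 × 4000) = 0.97398
Series (balise encoder and track circuit): 0.90014 × 0.86693 = 0.78036
Series (vital relay and interlocking processor): 0.79200 × 0.83494 = 0.66127
Parallel ([0.78036] and [0.66127]): 1 − (1 − 0.78036)(1 − 0.66127) = 0.92560
Series (axle counter and [0.92560]): 0.93016 × 0.92560 = 0.86096
Parallel ([0.86096] and signal lamp driver): 1 − (1 − 0.86096)(1 − 0.97398) = 0.996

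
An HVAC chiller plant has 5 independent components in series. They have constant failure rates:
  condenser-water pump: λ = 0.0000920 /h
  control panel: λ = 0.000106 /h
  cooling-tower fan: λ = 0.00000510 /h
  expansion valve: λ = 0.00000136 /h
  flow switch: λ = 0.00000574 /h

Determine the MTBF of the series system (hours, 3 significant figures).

Series of exponential components: λ_sys = Σ λ_i
λ_sys = 0.0000920 + 0.000106 + 0.00000510 + 0.00000136 + 0.00000574 = 2.1020e-04 /h
MTBF = 1 / λ_sys = 4760 h

4760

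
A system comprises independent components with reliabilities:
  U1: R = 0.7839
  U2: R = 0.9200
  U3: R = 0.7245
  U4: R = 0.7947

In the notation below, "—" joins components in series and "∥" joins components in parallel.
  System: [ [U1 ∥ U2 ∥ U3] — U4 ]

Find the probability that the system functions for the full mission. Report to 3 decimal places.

Parallel (U1, U2, and U3): 1 − (1 − 0.78390)(1 − 0.92000)(1 − 0.72450) = 0.99524
Series ([0.99524] and U4): 0.99524 × 0.79470 = 0.791

0.791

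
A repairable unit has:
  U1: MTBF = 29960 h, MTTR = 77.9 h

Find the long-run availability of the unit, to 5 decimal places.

0.99741

A(U1) = MTBF/(MTBF+MTTR) = 29960/(29960+77.9) = 0.99741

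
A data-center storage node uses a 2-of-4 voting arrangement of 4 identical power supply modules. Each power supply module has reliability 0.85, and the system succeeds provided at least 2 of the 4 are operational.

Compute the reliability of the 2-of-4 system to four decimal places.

R = Σ_{i=2}^{4} C(4,i) p^i (1−p)^{4−i} with p = 0.85
C(4,2)·0.85^2·0.15^2 = 0.097538
C(4,3)·0.85^3·0.15^1 = 0.368475
C(4,4)·0.85^4·0.15^0 = 0.522006
Sum = 0.9880

0.9880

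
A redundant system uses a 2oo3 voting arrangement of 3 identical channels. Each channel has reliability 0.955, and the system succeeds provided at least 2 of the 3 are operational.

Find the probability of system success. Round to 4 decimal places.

R = Σ_{i=2}^{3} C(3,i) p^i (1−p)^{3−i} with p = 0.955
C(3,2)·0.955^2·0.045^1 = 0.123123
C(3,3)·0.955^3·0.045^0 = 0.870984
Sum = 0.9941

0.9941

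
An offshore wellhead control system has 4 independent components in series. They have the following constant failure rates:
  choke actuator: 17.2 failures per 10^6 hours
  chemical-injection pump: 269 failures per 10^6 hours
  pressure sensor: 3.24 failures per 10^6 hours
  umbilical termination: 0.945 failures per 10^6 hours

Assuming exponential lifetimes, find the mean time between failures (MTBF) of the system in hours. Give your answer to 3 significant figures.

Series of exponential components: λ_sys = Σ λ_i
λ_sys = 0.0000172 + 0.000269 + 0.00000324 + 0.000000945 = 2.9038e-04 /h
MTBF = 1 / λ_sys = 3440 h

3440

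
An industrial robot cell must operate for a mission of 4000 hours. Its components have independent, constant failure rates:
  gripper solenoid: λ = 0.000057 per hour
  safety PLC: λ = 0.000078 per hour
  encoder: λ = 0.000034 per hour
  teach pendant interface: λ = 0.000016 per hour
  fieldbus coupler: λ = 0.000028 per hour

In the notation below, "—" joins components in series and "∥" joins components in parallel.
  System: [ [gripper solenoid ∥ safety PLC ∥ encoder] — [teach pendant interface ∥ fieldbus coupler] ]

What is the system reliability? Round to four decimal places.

R(gripper solenoid) = exp(−0.000057 × 4000) = 0.796124
R(safety PLC) = exp(−0.000078 × 4000) = 0.731982
R(encoder) = exp(−0.000034 × 4000) = 0.872843
R(teach pendant interface) = exp(−0.000016 × 4000) = 0.938005
R(fieldbus coupler) = exp(−0.000028 × 4000) = 0.894044
Parallel (gripper solenoid, safety PLC, and encoder): 1 − (1 − 0.796124)(1 − 0.731982)(1 − 0.872843) = 0.993052
Parallel (teach pendant interface and fieldbus coupler): 1 − (1 − 0.938005)(1 − 0.894044) = 0.993431
Series ([0.993052] and [0.993431]): 0.993052 × 0.993431 = 0.9865

0.9865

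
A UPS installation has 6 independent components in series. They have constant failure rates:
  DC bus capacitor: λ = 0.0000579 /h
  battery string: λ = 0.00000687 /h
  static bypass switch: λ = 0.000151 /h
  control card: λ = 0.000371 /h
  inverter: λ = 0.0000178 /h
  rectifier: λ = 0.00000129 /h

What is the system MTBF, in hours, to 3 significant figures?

Series of exponential components: λ_sys = Σ λ_i
λ_sys = 0.0000579 + 0.00000687 + 0.000151 + 0.000371 + 0.0000178 + 0.00000129 = 6.0586e-04 /h
MTBF = 1 / λ_sys = 1650 h

1650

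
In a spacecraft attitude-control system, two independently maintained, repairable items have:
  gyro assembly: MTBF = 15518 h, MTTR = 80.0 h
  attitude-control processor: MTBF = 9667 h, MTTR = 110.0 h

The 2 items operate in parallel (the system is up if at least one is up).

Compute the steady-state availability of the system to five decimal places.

A(gyro assembly) = MTBF/(MTBF+MTTR) = 15518/(15518+80.0) = 0.994871
A(attitude-control processor) = MTBF/(MTBF+MTTR) = 9667/(9667+110.0) = 0.988749
Parallel availability: 1 − (1 − 0.994871)(1 − 0.988749) = 0.99994

0.99994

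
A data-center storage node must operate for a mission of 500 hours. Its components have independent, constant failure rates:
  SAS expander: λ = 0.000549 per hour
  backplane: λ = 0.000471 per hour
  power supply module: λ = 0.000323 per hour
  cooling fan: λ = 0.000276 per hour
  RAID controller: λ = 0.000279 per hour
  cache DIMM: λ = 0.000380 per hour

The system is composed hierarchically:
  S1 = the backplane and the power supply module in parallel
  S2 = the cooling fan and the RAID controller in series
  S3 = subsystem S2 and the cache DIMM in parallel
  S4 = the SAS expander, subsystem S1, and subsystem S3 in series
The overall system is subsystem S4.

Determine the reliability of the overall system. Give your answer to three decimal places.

0.705

R(SAS expander) = exp(−0.000549 × 500) = 0.75995
R(backplane) = exp(−0.000471 × 500) = 0.79018
R(power supply module) = exp(−0.000323 × 500) = 0.85087
R(cooling fan) = exp(−0.000276 × 500) = 0.87110
R(RAID controller) = exp(−0.000279 × 500) = 0.86979
R(cache DIMM) = exp(−0.000380 × 500) = 0.82696
Parallel (backplane and power supply module): 1 − (1 − 0.79018)(1 − 0.85087) = 0.96871
Series (cooling fan and RAID controller): 0.87110 × 0.86979 = 0.75767
Parallel ([0.75767] and cache DIMM): 1 − (1 − 0.75767)(1 − 0.82696) = 0.95807
Series (SAS expander, [0.96871], and [0.95807]): 0.75995 × 0.96871 × 0.95807 = 0.705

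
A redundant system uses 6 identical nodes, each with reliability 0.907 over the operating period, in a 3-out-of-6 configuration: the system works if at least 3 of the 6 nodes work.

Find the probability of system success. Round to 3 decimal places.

0.999

R = Σ_{i=3}^{6} C(6,i) p^i (1−p)^{6−i} with p = 0.907
C(6,3)·0.907^3·0.093^3 = 0.01200
C(6,4)·0.907^4·0.093^2 = 0.08780
C(6,5)·0.907^5·0.093^1 = 0.34251
C(6,6)·0.907^6·0.093^0 = 0.55673
Sum = 0.999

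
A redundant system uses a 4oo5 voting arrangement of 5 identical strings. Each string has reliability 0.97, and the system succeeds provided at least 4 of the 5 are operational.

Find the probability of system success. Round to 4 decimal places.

R = Σ_{i=4}^{5} C(5,i) p^i (1−p)^{5−i} with p = 0.97
C(5,4)·0.97^4·0.03^1 = 0.132794
C(5,5)·0.97^5·0.03^0 = 0.858734
Sum = 0.9915

0.9915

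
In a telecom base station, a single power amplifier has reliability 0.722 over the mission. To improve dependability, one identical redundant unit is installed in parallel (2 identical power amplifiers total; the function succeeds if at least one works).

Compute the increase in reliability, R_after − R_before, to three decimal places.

0.201

R_before = 0.722
R_after = 1 − (1 − 0.722)^2 = 0.923
ΔR = 0.923 − 0.722 = 0.201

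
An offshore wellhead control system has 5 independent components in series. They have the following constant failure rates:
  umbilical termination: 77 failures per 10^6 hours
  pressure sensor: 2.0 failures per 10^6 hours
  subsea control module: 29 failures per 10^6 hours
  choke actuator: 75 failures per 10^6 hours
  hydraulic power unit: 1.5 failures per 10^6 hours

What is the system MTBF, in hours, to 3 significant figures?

Series of exponential components: λ_sys = Σ λ_i
λ_sys = 0.000077 + 0.0000020 + 0.000029 + 0.000075 + 0.0000015 = 1.8450e-04 /h
MTBF = 1 / λ_sys = 5420 h

5420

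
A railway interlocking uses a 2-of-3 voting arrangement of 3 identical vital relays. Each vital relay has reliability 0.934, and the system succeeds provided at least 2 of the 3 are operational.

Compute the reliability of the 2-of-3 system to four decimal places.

0.9875

R = Σ_{i=2}^{3} C(3,i) p^i (1−p)^{3−i} with p = 0.934
C(3,2)·0.934^2·0.066^1 = 0.172726
C(3,3)·0.934^3·0.066^0 = 0.814781
Sum = 0.9875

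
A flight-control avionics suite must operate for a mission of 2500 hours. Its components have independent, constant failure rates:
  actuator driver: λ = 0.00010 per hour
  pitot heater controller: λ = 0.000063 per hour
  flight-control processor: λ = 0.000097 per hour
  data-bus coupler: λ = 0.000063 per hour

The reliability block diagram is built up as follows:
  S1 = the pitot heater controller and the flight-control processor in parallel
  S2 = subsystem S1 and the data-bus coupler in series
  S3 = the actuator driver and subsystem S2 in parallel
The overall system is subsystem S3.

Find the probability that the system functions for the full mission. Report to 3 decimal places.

R(actuator driver) = exp(−0.00010 × 2500) = 0.77880
R(pitot heater controller) = exp(−0.000063 × 2500) = 0.85428
R(flight-control processor) = exp(−0.000097 × 2500) = 0.78466
R(data-bus coupler) = exp(−0.000063 × 2500) = 0.85428
Parallel (pitot heater controller and flight-control processor): 1 − (1 − 0.85428)(1 − 0.78466) = 0.96862
Series ([0.96862] and data-bus coupler): 0.96862 × 0.85428 = 0.82747
Parallel (actuator driver and [0.82747]): 1 − (1 − 0.77880)(1 − 0.82747) = 0.962

0.962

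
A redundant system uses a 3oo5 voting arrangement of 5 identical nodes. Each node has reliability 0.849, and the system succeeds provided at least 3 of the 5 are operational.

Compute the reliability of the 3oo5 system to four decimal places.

0.9729

R = Σ_{i=3}^{5} C(5,i) p^i (1−p)^{5−i} with p = 0.849
C(5,3)·0.849^3·0.151^2 = 0.139533
C(5,4)·0.849^4·0.151^1 = 0.392263
C(5,5)·0.849^5·0.151^0 = 0.441101
Sum = 0.9729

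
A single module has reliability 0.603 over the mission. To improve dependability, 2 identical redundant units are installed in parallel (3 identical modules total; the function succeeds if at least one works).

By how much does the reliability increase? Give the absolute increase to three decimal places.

0.334

R_before = 0.603
R_after = 1 − (1 − 0.603)^3 = 0.937
ΔR = 0.937 − 0.603 = 0.334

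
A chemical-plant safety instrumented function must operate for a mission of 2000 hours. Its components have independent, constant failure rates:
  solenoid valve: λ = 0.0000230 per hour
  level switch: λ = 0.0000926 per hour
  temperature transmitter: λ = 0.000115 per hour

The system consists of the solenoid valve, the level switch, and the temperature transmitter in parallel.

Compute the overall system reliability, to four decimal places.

0.9984

R(solenoid valve) = exp(−0.0000230 × 2000) = 0.955042
R(level switch) = exp(−0.0000926 × 2000) = 0.830938
R(temperature transmitter) = exp(−0.000115 × 2000) = 0.794534
Parallel (solenoid valve, level switch, and temperature transmitter): 1 − (1 − 0.955042)(1 − 0.830938)(1 − 0.794534) = 0.9984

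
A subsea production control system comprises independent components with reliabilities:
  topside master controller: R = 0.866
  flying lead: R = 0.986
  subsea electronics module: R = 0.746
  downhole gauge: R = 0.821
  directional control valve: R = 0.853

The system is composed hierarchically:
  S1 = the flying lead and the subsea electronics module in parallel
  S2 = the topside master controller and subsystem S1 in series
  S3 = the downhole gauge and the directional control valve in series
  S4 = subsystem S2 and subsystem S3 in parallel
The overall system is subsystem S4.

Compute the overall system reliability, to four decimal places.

0.9589

Parallel (flying lead and subsea electronics module): 1 − (1 − 0.986000)(1 − 0.746000) = 0.996444
Series (topside master controller and [0.996444]): 0.866000 × 0.996444 = 0.862921
Series (downhole gauge and directional control valve): 0.821000 × 0.853000 = 0.700313
Parallel ([0.862921] and [0.700313]): 1 − (1 − 0.862921)(1 − 0.700313) = 0.9589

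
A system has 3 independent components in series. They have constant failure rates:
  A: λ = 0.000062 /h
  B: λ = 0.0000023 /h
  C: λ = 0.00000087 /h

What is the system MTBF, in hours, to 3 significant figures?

15300

Series of exponential components: λ_sys = Σ λ_i
λ_sys = 0.000062 + 0.0000023 + 0.00000087 = 6.5170e-05 /h
MTBF = 1 / λ_sys = 15300 h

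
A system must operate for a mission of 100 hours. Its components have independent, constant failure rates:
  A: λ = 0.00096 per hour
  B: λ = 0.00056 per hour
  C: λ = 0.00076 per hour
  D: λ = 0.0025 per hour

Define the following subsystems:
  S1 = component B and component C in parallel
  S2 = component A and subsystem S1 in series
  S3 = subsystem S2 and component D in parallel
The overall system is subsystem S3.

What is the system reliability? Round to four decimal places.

R(A) = exp(−0.00096 × 100) = 0.908464
R(B) = exp(−0.00056 × 100) = 0.945539
R(C) = exp(−0.00076 × 100) = 0.926816
R(D) = exp(−0.0025 × 100) = 0.778801
Parallel (B and C): 1 − (1 − 0.945539)(1 − 0.926816) = 0.996014
Series (A and [0.996014]): 0.908464 × 0.996014 = 0.904843
Parallel ([0.904843] and D): 1 − (1 − 0.904843)(1 − 0.778801) = 0.9790

0.9790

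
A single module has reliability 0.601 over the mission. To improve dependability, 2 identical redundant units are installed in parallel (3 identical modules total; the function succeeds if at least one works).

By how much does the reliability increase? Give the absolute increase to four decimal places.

R_before = 0.601
R_after = 1 − (1 − 0.601)^3 = 0.9365
ΔR = 0.9365 − 0.601 = 0.3355

0.3355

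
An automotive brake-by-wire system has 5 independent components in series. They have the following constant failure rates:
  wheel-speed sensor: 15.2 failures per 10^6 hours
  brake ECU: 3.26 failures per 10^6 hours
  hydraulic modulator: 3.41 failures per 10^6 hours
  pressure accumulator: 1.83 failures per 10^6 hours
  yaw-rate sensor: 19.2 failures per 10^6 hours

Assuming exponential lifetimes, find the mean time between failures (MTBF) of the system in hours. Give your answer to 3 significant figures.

Series of exponential components: λ_sys = Σ λ_i
λ_sys = 0.0000152 + 0.00000326 + 0.00000341 + 0.00000183 + 0.0000192 = 4.2900e-05 /h
MTBF = 1 / λ_sys = 23300 h

23300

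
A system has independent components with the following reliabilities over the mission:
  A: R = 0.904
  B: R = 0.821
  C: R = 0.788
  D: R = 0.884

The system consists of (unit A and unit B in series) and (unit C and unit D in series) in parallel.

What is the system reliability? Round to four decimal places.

0.9218

Series (A and B): 0.904000 × 0.821000 = 0.742184
Series (C and D): 0.788000 × 0.884000 = 0.696592
Parallel ([0.742184] and [0.696592]): 1 − (1 − 0.742184)(1 − 0.696592) = 0.9218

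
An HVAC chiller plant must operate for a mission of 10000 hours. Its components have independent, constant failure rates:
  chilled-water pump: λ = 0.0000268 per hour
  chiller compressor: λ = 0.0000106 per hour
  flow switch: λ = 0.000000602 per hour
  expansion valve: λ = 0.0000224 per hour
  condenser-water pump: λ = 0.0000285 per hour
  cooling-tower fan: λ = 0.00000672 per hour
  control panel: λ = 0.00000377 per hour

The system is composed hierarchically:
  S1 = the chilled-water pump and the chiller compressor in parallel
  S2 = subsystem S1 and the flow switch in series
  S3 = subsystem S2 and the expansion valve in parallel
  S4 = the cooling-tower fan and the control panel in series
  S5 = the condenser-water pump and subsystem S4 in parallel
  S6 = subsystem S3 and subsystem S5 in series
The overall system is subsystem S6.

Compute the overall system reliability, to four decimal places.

R(chilled-water pump) = exp(−0.0000268 × 10000) = 0.764908
R(chiller compressor) = exp(−0.0000106 × 10000) = 0.899425
R(flow switch) = exp(−0.000000602 × 10000) = 0.993998
R(expansion valve) = exp(−0.0000224 × 10000) = 0.799315
R(condenser-water pump) = exp(−0.0000285 × 10000) = 0.752014
R(cooling-tower fan) = exp(−0.00000672 × 10000) = 0.935008
R(control panel) = exp(−0.00000377 × 10000) = 0.963002
Parallel (chilled-water pump and chiller compressor): 1 − (1 − 0.764908)(1 − 0.899425) = 0.976356
Series ([0.976356] and flow switch): 0.976356 × 0.993998 = 0.970496
Parallel ([0.970496] and expansion valve): 1 − (1 − 0.970496)(1 − 0.799315) = 0.994079
Series (cooling-tower fan and control panel): 0.935008 × 0.963002 = 0.900415
Parallel (condenser-water pump and [0.900415]): 1 − (1 − 0.752014)(1 − 0.900415) = 0.975304
Series ([0.994079] and [0.975304]): 0.994079 × 0.975304 = 0.9695

0.9695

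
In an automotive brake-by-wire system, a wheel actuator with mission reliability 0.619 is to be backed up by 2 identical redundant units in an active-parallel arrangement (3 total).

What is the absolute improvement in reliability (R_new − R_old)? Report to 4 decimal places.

R_before = 0.619
R_after = 1 − (1 − 0.619)^3 = 0.9447
ΔR = 0.9447 − 0.619 = 0.3257

0.3257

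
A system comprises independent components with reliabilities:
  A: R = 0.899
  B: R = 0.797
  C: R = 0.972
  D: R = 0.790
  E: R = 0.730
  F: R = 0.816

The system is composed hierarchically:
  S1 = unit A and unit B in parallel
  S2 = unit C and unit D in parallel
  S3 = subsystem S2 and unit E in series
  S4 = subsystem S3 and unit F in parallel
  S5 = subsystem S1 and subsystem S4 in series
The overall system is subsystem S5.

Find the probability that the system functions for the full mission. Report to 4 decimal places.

0.9301

Parallel (A and B): 1 − (1 − 0.899000)(1 − 0.797000) = 0.979497
Parallel (C and D): 1 − (1 − 0.972000)(1 − 0.790000) = 0.994120
Series ([0.994120] and E): 0.994120 × 0.730000 = 0.725708
Parallel ([0.725708] and F): 1 − (1 − 0.725708)(1 − 0.816000) = 0.949530
Series ([0.979497] and [0.949530]): 0.979497 × 0.949530 = 0.9301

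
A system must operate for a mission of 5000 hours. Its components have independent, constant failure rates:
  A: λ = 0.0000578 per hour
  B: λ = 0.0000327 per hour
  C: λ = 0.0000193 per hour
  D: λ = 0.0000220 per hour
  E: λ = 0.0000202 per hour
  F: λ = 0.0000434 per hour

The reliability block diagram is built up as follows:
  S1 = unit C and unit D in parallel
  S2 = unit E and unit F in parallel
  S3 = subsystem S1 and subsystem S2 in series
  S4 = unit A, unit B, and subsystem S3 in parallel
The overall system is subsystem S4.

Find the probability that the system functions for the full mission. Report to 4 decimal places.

0.9989

R(A) = exp(−0.0000578 × 5000) = 0.749012
R(B) = exp(−0.0000327 × 5000) = 0.849166
R(C) = exp(−0.0000193 × 5000) = 0.908010
R(D) = exp(−0.0000220 × 5000) = 0.895834
R(E) = exp(−0.0000202 × 5000) = 0.903933
R(F) = exp(−0.0000434 × 5000) = 0.804930
Parallel (C and D): 1 − (1 − 0.908010)(1 − 0.895834) = 0.990418
Parallel (E and F): 1 − (1 − 0.903933)(1 − 0.804930) = 0.981260
Series ([0.990418] and [0.981260]): 0.990418 × 0.981260 = 0.971858
Parallel (A, B, and [0.971858]): 1 − (1 − 0.749012)(1 − 0.849166)(1 − 0.971858) = 0.9989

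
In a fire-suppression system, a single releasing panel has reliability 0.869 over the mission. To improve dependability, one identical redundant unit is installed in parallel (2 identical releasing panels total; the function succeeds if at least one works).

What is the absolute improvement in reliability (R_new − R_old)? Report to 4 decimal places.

R_before = 0.869
R_after = 1 − (1 − 0.869)^2 = 0.9828
ΔR = 0.9828 − 0.869 = 0.1138

0.1138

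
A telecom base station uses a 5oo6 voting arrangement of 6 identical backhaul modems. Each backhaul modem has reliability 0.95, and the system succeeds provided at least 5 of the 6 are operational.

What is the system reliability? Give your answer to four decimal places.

0.9672

R = Σ_{i=5}^{6} C(6,i) p^i (1−p)^{6−i} with p = 0.95
C(6,5)·0.95^5·0.05^1 = 0.232134
C(6,6)·0.95^6·0.05^0 = 0.735092
Sum = 0.9672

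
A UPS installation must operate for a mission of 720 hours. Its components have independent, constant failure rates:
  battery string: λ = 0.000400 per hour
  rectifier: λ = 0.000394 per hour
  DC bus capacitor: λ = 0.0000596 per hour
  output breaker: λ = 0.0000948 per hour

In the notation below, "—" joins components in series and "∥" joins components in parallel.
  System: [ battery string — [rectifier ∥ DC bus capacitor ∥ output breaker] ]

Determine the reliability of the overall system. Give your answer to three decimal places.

R(battery string) = exp(−0.000400 × 720) = 0.74976
R(rectifier) = exp(−0.000394 × 720) = 0.75301
R(DC bus capacitor) = exp(−0.0000596 × 720) = 0.95800
R(output breaker) = exp(−0.0000948 × 720) = 0.93402
Parallel (rectifier, DC bus capacitor, and output breaker): 1 − (1 − 0.75301)(1 − 0.95800)(1 − 0.93402) = 0.99932
Series (battery string and [0.99932]): 0.74976 × 0.99932 = 0.749

0.749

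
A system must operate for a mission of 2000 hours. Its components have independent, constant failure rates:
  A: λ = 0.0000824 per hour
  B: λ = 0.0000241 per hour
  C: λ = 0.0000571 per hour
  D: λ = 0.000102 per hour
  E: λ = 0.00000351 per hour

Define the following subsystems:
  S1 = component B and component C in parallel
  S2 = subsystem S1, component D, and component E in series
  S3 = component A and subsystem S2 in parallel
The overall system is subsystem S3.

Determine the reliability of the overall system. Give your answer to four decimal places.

0.9705

R(A) = exp(−0.0000824 × 2000) = 0.848063
R(B) = exp(−0.0000241 × 2000) = 0.952943
R(C) = exp(−0.0000571 × 2000) = 0.892080
R(D) = exp(−0.000102 × 2000) = 0.815462
R(E) = exp(−0.00000351 × 2000) = 0.993005
Parallel (B and C): 1 − (1 − 0.952943)(1 − 0.892080) = 0.994922
Series ([0.994922], D, and E): 0.994922 × 0.815462 × 0.993005 = 0.805646
Parallel (A and [0.805646]): 1 − (1 − 0.848063)(1 − 0.805646) = 0.9705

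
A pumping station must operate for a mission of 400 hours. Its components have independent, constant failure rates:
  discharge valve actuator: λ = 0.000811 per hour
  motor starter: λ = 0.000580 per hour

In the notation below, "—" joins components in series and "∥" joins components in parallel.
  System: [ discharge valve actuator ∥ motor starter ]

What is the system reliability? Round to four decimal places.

R(discharge valve actuator) = exp(−0.000811 × 400) = 0.722961
R(motor starter) = exp(−0.000580 × 400) = 0.792946
Parallel (discharge valve actuator and motor starter): 1 − (1 − 0.722961)(1 − 0.792946) = 0.9426

0.9426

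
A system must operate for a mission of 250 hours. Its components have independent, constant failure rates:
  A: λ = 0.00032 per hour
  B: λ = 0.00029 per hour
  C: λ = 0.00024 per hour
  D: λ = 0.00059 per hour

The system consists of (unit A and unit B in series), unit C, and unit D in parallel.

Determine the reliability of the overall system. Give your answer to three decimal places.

0.999

R(A) = exp(−0.00032 × 250) = 0.92312
R(B) = exp(−0.00029 × 250) = 0.93007
R(C) = exp(−0.00024 × 250) = 0.94176
R(D) = exp(−0.00059 × 250) = 0.86286
Series (A and B): 0.92312 × 0.93007 = 0.85857
Parallel ([0.85857], C, and D): 1 − (1 − 0.85857)(1 − 0.94176)(1 − 0.86286) = 0.999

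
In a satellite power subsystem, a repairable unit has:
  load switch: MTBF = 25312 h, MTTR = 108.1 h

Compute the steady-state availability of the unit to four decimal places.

A(load switch) = MTBF/(MTBF+MTTR) = 25312/(25312+108.1) = 0.9957

0.9957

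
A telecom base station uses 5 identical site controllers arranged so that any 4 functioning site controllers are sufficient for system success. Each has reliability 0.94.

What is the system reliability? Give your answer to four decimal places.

R = Σ_{i=4}^{5} C(5,i) p^i (1−p)^{5−i} with p = 0.94
C(5,4)·0.94^4·0.06^1 = 0.234225
C(5,5)·0.94^5·0.06^0 = 0.733904
Sum = 0.9681

0.9681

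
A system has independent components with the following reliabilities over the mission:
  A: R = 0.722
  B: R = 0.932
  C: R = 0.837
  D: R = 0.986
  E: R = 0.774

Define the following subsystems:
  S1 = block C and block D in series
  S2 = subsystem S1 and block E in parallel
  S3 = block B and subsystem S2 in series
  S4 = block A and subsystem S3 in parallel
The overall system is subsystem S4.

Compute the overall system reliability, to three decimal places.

0.971

Series (C and D): 0.83700 × 0.98600 = 0.82528
Parallel ([0.82528] and E): 1 − (1 − 0.82528)(1 − 0.77400) = 0.96051
Series (B and [0.96051]): 0.93200 × 0.96051 = 0.89520
Parallel (A and [0.89520]): 1 − (1 − 0.72200)(1 − 0.89520) = 0.971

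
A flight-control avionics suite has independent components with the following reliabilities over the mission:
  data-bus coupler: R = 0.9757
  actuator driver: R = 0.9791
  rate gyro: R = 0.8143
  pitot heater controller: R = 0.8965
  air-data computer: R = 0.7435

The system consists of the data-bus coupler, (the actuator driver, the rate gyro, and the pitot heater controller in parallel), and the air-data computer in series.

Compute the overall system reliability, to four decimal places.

0.7251

Parallel (actuator driver, rate gyro, and pitot heater controller): 1 − (1 − 0.979100)(1 − 0.814300)(1 − 0.896500) = 0.999598
Series (data-bus coupler, [0.999598], and air-data computer): 0.975700 × 0.999598 × 0.743500 = 0.7251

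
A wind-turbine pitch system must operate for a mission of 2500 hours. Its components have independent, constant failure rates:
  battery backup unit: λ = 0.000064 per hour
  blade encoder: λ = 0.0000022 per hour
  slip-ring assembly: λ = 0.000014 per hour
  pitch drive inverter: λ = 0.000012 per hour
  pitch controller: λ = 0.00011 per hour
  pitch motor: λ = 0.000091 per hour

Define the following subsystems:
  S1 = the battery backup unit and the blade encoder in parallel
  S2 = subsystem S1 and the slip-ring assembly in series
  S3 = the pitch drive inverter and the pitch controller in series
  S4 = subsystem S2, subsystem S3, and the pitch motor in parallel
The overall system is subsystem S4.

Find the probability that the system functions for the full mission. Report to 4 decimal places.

0.9981

R(battery backup unit) = exp(−0.000064 × 2500) = 0.852144
R(blade encoder) = exp(−0.0000022 × 2500) = 0.994515
R(slip-ring assembly) = exp(−0.000014 × 2500) = 0.965605
R(pitch drive inverter) = exp(−0.000012 × 2500) = 0.970446
R(pitch controller) = exp(−0.00011 × 2500) = 0.759572
R(pitch motor) = exp(−0.000091 × 2500) = 0.796522
Parallel (battery backup unit and blade encoder): 1 − (1 − 0.852144)(1 − 0.994515) = 0.999189
Series ([0.999189] and slip-ring assembly): 0.999189 × 0.965605 = 0.964822
Series (pitch drive inverter and pitch controller): 0.970446 × 0.759572 = 0.737124
Parallel ([0.964822], [0.737124], and pitch motor): 1 − (1 − 0.964822)(1 − 0.737124)(1 − 0.796522) = 0.9981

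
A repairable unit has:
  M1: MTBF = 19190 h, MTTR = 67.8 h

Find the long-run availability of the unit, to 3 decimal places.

A(M1) = MTBF/(MTBF+MTTR) = 19190/(19190+67.8) = 0.996

0.996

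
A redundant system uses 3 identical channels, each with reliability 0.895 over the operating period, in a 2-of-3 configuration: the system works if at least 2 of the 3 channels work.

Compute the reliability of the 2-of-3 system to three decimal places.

R = Σ_{i=2}^{3} C(3,i) p^i (1−p)^{3−i} with p = 0.895
C(3,2)·0.895^2·0.105^1 = 0.25232
C(3,3)·0.895^3·0.105^0 = 0.71692
Sum = 0.969

0.969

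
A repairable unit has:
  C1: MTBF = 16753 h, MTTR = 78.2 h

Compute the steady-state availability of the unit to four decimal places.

A(C1) = MTBF/(MTBF+MTTR) = 16753/(16753+78.2) = 0.9954

0.9954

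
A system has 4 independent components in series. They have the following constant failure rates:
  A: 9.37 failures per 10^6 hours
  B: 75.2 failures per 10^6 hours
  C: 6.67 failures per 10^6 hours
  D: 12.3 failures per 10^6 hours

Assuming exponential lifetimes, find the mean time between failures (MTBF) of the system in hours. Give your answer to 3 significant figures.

9660

Series of exponential components: λ_sys = Σ λ_i
λ_sys = 0.00000937 + 0.0000752 + 0.00000667 + 0.0000123 = 1.0354e-04 /h
MTBF = 1 / λ_sys = 9660 h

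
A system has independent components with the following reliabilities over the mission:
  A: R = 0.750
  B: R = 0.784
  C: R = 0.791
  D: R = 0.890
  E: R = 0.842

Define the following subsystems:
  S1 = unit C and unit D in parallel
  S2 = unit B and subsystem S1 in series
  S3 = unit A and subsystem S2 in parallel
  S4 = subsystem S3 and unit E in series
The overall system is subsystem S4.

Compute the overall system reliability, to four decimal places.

Parallel (C and D): 1 − (1 − 0.791000)(1 − 0.890000) = 0.977010
Series (B and [0.977010]): 0.784000 × 0.977010 = 0.765976
Parallel (A and [0.765976]): 1 − (1 − 0.750000)(1 − 0.765976) = 0.941494
Series ([0.941494] and E): 0.941494 × 0.842000 = 0.7927

0.7927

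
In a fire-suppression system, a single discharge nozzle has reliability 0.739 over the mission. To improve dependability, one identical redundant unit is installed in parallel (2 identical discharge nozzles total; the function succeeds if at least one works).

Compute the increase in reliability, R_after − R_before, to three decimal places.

R_before = 0.739
R_after = 1 − (1 − 0.739)^2 = 0.932
ΔR = 0.932 − 0.739 = 0.193

0.193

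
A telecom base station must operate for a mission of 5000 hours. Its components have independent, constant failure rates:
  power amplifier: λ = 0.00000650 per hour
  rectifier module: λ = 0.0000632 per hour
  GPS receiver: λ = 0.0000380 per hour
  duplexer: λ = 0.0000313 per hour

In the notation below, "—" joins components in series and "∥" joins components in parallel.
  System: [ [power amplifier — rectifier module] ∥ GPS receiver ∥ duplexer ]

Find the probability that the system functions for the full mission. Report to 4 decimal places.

0.9926

R(power amplifier) = exp(−0.00000650 × 5000) = 0.968022
R(rectifier module) = exp(−0.0000632 × 5000) = 0.729059
R(GPS receiver) = exp(−0.0000380 × 5000) = 0.826959
R(duplexer) = exp(−0.0000313 × 5000) = 0.855132
Series (power amplifier and rectifier module): 0.968022 × 0.729059 = 0.705745
Parallel ([0.705745], GPS receiver, and duplexer): 1 − (1 − 0.705745)(1 − 0.826959)(1 − 0.855132) = 0.9926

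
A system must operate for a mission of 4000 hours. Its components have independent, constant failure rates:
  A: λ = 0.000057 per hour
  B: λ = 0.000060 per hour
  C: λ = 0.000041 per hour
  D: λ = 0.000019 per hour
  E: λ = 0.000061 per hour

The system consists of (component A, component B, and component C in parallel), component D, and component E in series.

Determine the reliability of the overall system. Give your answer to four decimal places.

0.7214

R(A) = exp(−0.000057 × 4000) = 0.796124
R(B) = exp(−0.000060 × 4000) = 0.786628
R(C) = exp(−0.000041 × 4000) = 0.848742
R(D) = exp(−0.000019 × 4000) = 0.926816
R(E) = exp(−0.000061 × 4000) = 0.783488
Parallel (A, B, and C): 1 − (1 − 0.796124)(1 − 0.786628)(1 − 0.848742) = 0.993420
Series ([0.993420], D, and E): 0.993420 × 0.926816 × 0.783488 = 0.7214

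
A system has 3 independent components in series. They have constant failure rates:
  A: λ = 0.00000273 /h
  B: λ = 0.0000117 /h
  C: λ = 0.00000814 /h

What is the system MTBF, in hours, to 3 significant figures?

44300

Series of exponential components: λ_sys = Σ λ_i
λ_sys = 0.00000273 + 0.0000117 + 0.00000814 = 2.2570e-05 /h
MTBF = 1 / λ_sys = 44300 h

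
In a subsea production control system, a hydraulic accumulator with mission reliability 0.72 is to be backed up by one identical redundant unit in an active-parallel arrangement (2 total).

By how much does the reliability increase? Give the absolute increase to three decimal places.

R_before = 0.72
R_after = 1 − (1 − 0.72)^2 = 0.922
ΔR = 0.922 − 0.72 = 0.202

0.202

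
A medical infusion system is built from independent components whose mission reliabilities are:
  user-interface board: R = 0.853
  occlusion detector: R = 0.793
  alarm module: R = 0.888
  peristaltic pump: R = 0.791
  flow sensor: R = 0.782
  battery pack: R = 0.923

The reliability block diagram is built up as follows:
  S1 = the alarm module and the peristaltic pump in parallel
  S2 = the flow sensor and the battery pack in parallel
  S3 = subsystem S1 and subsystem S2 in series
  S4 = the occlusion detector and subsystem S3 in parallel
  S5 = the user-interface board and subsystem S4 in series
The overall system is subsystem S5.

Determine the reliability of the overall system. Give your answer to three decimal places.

0.846

Parallel (alarm module and peristaltic pump): 1 − (1 − 0.88800)(1 − 0.79100) = 0.97659
Parallel (flow sensor and battery pack): 1 − (1 − 0.78200)(1 − 0.92300) = 0.98321
Series ([0.97659] and [0.98321]): 0.97659 × 0.98321 = 0.96019
Parallel (occlusion detector and [0.96019]): 1 − (1 − 0.79300)(1 − 0.96019) = 0.99176
Series (user-interface board and [0.99176]): 0.85300 × 0.99176 = 0.846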